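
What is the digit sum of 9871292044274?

9+8+7+1+2+9+2+0+4+4+2+7+4 = 59

59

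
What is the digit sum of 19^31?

19^31 = 4378865740046709085864680868712732574619
Sum of its 40 digits: 199.

199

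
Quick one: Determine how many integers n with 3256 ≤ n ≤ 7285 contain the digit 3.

1613

The integers in [3256, 7285] that contain the digit 3: 3256, 3257, 3258, 3259, 3260, 3261, …, 7273, 7283.
1613 qualify.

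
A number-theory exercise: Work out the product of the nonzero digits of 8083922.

6912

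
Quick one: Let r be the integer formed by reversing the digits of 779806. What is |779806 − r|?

170829

Reverse of 779806 is 608977.
|779806 − 608977| = 170829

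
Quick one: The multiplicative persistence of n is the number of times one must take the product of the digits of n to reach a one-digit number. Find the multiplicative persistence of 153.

153 → 15 → 5 (2 steps)

2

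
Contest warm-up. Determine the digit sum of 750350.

20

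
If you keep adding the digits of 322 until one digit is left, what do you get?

3+2+2 = 7

7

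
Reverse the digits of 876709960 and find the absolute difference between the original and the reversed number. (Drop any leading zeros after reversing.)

806802282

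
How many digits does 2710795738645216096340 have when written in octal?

24

2710795738645216096340 in base 8 is 445717310636135657770124, which has 24 digits.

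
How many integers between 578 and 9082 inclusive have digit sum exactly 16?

574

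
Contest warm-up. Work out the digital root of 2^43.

The digital root of n equals n mod 9 (or 9 when 9 | n), so we need 2^43 mod 9.
2^43 ≡ 2 (mod 9), so the digital root is 2.

2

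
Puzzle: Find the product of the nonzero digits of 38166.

864

3×8×1×6×6 = 864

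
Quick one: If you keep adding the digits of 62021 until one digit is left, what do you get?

2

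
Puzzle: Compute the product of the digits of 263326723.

2×6×3×3×2×6×7×2×3 = 54432

54432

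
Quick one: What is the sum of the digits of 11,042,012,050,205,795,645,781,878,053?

1+1+0+4+2+0+1+2+0+5+0+2+0+5+7+9+5+6+4+5+7+8+1+8+7+8+0+5+3 = 106

106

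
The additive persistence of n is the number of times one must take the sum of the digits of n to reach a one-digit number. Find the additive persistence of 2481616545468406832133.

2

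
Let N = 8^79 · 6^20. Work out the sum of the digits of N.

8^79 · 6^20 = 807484101023748194615149796488995693160214358747329438731244504839877121983239182876672
Sum of its 87 digits: 414.

414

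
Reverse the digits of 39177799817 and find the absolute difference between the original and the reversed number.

Reverse of 39177799817 is 71899777193.
|39177799817 − 71899777193| = 32721977376

32721977376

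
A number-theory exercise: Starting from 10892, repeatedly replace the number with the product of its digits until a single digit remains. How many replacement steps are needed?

10892 → 0 (1 step)

1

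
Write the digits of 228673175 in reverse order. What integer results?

571376822

Reversing 228673175 gives 571376822.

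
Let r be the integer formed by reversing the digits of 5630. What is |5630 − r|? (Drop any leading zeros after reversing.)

Reverse of 5630 is 365.
|5630 − 365| = 5265

5265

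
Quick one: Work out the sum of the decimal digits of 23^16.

103

23^16 = 6132610415680998648961
Sum of its 22 digits: 103.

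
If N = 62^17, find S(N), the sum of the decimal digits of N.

143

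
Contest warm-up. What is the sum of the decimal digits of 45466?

4+5+4+6+6 = 25

25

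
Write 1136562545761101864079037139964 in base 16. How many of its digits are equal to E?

3

1136562545761101864079037139964 in base 16 is E586E80B7FDFAE31393458BFC.
The digit E appears 3 times.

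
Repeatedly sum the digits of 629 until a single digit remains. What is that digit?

8

6+2+9 = 17
1+7 = 8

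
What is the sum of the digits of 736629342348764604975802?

115

7+3+6+6+2+9+3+4+2+3+4+8+7+6+4+6+0+4+9+7+5+8+0+2 = 115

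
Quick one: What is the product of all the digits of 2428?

128

2×4×2×8 = 128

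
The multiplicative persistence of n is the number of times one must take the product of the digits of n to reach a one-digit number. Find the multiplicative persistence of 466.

466 → 144 → 16 → 6 (3 steps)

3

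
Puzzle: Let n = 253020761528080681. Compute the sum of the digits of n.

2+5+3+0+2+0+7+6+1+5+2+8+0+8+0+6+8+1 = 64

64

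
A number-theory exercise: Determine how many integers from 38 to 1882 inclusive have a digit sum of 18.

The integers in [38, 1882] that have a digit sum of 18: 99, 189, 198, 279, 288, 297, …, 1872, 1881.
108 qualify.

108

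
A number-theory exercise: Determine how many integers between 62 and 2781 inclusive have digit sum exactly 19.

The integers in [62, 2781] that have digit sum exactly 19: 199, 289, 298, 379, 388, 397, …, 2764, 2773.
142 qualify.

142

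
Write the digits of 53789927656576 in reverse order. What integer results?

67565672998735

Reversing 53789927656576 gives 67565672998735.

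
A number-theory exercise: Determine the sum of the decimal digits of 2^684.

2^684 = 80263304161809898486953580976564463280492245526476651908848280381297792881730359224146523075524726123458602430056430323990164676669064390001339947061948865508349970567755807467524166227482951618519489314816
Sum of its 206 digits: 946.

946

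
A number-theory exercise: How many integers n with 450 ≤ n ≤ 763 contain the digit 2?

59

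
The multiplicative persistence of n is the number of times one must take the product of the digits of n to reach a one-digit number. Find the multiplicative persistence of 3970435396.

1

3970435396 → 0 (1 step)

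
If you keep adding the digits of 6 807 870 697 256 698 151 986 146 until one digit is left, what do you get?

6+8+0+7+8+7+0+6+9+7+2+5+6+6+9+8+1+5+1+9+8+6+1+4+6 = 135
1+3+5 = 9

9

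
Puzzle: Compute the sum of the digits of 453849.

4+5+3+8+4+9 = 33

33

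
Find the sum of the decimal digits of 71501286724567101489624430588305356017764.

7+1+5+0+1+2+8+6+7+2+4+5+6+7+1+0+1+4+8+9+6+2+4+4+3+0+5+8+8+3+0+5+3+5+6+0+1+7+7+6+4 = 171

171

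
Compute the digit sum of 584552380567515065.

5+8+4+5+5+2+3+8+0+5+6+7+5+1+5+0+6+5 = 80

80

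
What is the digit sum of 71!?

423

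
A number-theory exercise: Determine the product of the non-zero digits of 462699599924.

4×6×2×6×9×9×5×9×9×9×2×4 = 680244480

680244480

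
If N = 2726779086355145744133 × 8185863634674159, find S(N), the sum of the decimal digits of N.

2726779086355145744133 × 8185863634674159 = 22321041762784615817746292259040959147
Sum of its 38 digits: 162.

162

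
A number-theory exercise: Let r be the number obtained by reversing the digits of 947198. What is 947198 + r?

Reverse of 947198 is 891749.
947198 + 891749 = 1838947

1838947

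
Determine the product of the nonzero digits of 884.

256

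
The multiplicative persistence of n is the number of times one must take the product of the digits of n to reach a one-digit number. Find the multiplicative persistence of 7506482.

7506482 → 0 (1 step)

1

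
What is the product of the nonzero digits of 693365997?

8266860

6×9×3×3×6×5×9×9×7 = 8266860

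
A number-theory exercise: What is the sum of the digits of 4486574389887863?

98

4+4+8+6+5+7+4+3+8+9+8+8+7+8+6+3 = 98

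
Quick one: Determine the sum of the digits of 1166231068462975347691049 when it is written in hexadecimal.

1166231068462975347691049 in base 16 is F6F5834D920EA5D98E29.
Digit sum: 15+6+15+5+8+3+4+13+9+2+0+14+10+5+13+9+8+14+2+9 = 164.

164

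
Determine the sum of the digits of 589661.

35

5+8+9+6+6+1 = 35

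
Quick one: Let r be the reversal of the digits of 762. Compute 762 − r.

495

Reverse of 762 is 267.
762 − 267 = 495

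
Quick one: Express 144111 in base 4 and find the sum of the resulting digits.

18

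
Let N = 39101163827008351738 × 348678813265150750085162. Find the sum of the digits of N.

39101163827008351738 × 348678813265150750085162 = 13633747400487512343026395027430188750711556
Sum of its 44 digits: 170.

170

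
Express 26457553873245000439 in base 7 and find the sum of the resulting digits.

61

26457553873245000439 in base 7 is 65240304160323522600133.
Digit sum: 6+5+2+4+0+3+0+4+1+6+0+3+2+3+5+2+2+6+0+0+1+3+3 = 61.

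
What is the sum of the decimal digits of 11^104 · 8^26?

616

11^104 · 8^26 = 609788062623395928889631457798213716300812203052305786513315718909754187282659741693564709780019346533536675346518487488872216264704
Sum of its 132 digits: 616.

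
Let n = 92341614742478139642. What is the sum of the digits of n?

9+2+3+4+1+6+1+4+7+4+2+4+7+8+1+3+9+6+4+2 = 87

87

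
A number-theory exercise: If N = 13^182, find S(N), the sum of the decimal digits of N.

934

13^182 = 54662579231026073657298552411538137134299593096113147512534385581274371514132569567160898822539391393364140223398426983538070977189528264089986484943864869156795023379460044446016086813346413728515374969
Sum of its 203 digits: 934.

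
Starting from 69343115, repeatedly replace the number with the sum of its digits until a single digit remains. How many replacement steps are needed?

69343115 → 32 → 5 (2 steps)

2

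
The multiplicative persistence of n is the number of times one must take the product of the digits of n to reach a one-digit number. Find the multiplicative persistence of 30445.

30445 → 0 (1 step)

1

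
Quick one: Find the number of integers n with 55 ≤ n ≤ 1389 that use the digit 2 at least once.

The integers in [55, 1389] that use the digit 2 at least once: 62, 72, 82, 92, 102, 112, …, 1372, 1382.
412 qualify.

412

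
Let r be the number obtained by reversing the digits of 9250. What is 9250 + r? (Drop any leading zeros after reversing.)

9779

Reverse of 9250 is 529.
9250 + 529 = 9779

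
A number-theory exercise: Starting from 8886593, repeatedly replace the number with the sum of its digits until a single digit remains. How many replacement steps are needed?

3

8886593 → 47 → 11 → 2 (3 steps)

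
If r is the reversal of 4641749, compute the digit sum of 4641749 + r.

Reversal of 4641749 is 9471464; 4641749 + 9471464 = 14113213.
Digit sum of 14113213: 1+4+1+1+3+2+1+3 = 16.

16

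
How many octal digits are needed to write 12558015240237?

15

12558015240237 in base 8 is 266574402314055, which has 15 digits.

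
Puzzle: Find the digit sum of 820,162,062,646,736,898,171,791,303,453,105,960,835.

8+2+0+1+6+2+0+6+2+6+4+6+7+3+6+8+9+8+1+7+1+7+9+1+3+0+3+4+5+3+1+0+5+9+6+0+8+3+5 = 165

165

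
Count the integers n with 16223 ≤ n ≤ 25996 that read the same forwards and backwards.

98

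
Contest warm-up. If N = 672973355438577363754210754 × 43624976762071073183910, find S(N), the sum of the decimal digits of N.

672973355438577363754210754 × 43624976762071073183910 = 29358446992500934171174281030583364536955941768140
Sum of its 50 digits: 219.

219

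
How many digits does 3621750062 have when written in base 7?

12

3621750062 in base 7 is 155515240040, which has 12 digits.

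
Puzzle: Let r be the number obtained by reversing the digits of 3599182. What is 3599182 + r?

Reverse of 3599182 is 2819953.
3599182 + 2819953 = 6419135

6419135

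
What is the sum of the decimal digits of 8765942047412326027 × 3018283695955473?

168

8765942047412326027 × 3018283695955473 = 26458099961395161535185427150995771
Sum of its 35 digits: 168.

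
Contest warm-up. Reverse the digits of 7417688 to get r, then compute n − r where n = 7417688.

Reverse of 7417688 is 8867147.
7417688 − 8867147 = -1449459

-1449459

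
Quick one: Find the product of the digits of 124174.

224

1×2×4×1×7×4 = 224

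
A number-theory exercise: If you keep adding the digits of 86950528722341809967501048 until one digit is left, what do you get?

8+6+9+5+0+5+2+8+7+2+2+3+4+1+8+0+9+9+6+7+5+0+1+0+4+8 = 119
1+1+9 = 11
1+1 = 2

2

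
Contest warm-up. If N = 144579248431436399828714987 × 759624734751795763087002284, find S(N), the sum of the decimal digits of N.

253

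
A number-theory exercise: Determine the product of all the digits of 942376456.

9×4×2×3×7×6×4×5×6 = 1088640

1088640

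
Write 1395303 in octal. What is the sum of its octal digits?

1395303 in base 8 is 5245147.
Digit sum: 5+2+4+5+1+4+7 = 28.

28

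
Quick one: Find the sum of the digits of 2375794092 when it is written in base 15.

84

2375794092 in base 15 is DD893ECC.
Digit sum: 13+13+8+9+3+14+12+12 = 84.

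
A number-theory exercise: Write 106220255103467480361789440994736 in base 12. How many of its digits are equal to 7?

3

106220255103467480361789440994736 in base 12 is 5452A49B0956075158578981765354.
The digit 7 appears 3 times.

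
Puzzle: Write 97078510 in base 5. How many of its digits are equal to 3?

3

97078510 in base 5 is 144323003020.
The digit 3 appears 3 times.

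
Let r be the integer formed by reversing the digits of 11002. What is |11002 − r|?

Reverse of 11002 is 20011.
|11002 − 20011| = 9009

9009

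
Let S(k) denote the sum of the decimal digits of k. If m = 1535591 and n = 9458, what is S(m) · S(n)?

S(1535591) = 1+5+3+5+5+9+1 = 29.
S(9458) = 9+4+5+8 = 26.
29 · 26 = 754.

754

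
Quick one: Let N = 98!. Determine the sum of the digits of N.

98! = 9426890448883247745626185743057242473809693764078951663494238777294707070023223798882976159207729119823605850588608460429412647567360000000000000000000000
Sum of its 154 digits: 639.

639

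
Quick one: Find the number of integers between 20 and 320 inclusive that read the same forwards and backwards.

30

The integers in [20, 320] that read the same forwards and backwards: 22, 33, 44, 55, 66, 77, …, 303, 313.
30 qualify.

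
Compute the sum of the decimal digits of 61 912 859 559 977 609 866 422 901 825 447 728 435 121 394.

215

6+1+9+1+2+8+5+9+5+5+9+9+7+7+6+0+9+8+6+6+4+2+2+9+0+1+8+2+5+4+4+7+7+2+8+4+3+5+1+2+1+3+9+4 = 215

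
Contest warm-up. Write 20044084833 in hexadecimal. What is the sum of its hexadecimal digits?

20044084833 in base 16 is 4AAB87661.
Digit sum: 4+10+10+11+8+7+6+6+1 = 63.

63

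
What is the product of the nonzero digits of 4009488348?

4×9×4×8×8×3×4×8 = 884736

884736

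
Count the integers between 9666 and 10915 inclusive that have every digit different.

The integers in [9666, 10915] that have every digit different: 9670, 9671, 9672, 9673, 9674, 9675, …, 10896, 10897.
420 qualify.

420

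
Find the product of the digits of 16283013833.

0

1×6×2×8×3×0×1×3×8×3×3 = 0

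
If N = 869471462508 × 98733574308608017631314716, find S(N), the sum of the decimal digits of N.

180

869471462508 × 98733574308608017631314716 = 85846025252747708023593856059342667728
Sum of its 38 digits: 180.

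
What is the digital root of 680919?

6

6+8+0+9+1+9 = 33
3+3 = 6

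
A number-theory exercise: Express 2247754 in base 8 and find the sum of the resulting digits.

2247754 in base 8 is 10446112.
Digit sum: 1+0+4+4+6+1+1+2 = 19.

19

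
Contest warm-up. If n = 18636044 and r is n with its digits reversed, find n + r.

62699725

Reverse of 18636044 is 44063681.
18636044 + 44063681 = 62699725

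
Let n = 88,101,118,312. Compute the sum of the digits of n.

8+8+1+0+1+1+1+8+3+1+2 = 34

34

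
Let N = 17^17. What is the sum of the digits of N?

98

17^17 = 827240261886336764177
Sum of its 21 digits: 98.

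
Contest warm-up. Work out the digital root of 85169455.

8+5+1+6+9+4+5+5 = 43
4+3 = 7

7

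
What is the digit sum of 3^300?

693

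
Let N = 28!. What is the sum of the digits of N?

90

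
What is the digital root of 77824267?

7

7+7+8+2+4+2+6+7 = 43
4+3 = 7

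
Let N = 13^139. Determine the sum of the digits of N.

742

13^139 = 68885207452177798096828738054716488860049539097568790110966019127636589977112796006304826486234451883670537790921817531539609313750077404409428090997716277
Sum of its 155 digits: 742.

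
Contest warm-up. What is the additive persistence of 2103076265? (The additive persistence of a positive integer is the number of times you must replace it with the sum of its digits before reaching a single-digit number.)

2

2103076265 → 32 → 5 (2 steps)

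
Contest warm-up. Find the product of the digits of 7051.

0

7×0×5×1 = 0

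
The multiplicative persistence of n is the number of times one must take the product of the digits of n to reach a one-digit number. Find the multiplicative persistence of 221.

221 → 4 (1 step)

1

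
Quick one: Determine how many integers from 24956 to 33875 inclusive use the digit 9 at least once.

The integers in [24956, 33875] that use the digit 9 at least once: 24956, 24957, 24958, 24959, 24960, 24961, …, 33859, 33869.
3100 qualify.

3100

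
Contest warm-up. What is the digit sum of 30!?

30! = 265252859812191058636308480000000
Sum of its 33 digits: 117.

117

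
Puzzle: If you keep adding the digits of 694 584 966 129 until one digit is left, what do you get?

6+9+4+5+8+4+9+6+6+1+2+9 = 69
6+9 = 15
1+5 = 6

6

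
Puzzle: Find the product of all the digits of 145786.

1×4×5×7×8×6 = 6720

6720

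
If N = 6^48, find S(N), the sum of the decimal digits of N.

153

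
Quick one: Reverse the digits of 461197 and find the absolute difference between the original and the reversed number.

Reverse of 461197 is 791164.
|461197 − 791164| = 329967

329967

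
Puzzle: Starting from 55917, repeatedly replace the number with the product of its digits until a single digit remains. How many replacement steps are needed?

5

55917 → 1575 → 175 → 35 → 15 → 5 (5 steps)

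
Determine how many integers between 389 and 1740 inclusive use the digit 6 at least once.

414

The integers in [389, 1740] that use the digit 6 at least once: 396, 406, 416, 426, 436, 446, …, 1726, 1736.
414 qualify.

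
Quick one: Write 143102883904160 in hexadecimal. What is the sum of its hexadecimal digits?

95

143102883904160 in base 16 is 8226BC8FBAA0.
Digit sum: 8+2+2+6+11+12+8+15+11+10+10+0 = 95.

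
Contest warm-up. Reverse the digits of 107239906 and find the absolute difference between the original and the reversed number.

Reverse of 107239906 is 609932701.
|107239906 − 609932701| = 502692795

502692795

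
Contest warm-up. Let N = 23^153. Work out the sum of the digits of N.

953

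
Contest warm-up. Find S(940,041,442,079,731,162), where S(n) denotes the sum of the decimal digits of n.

9+4+0+0+4+1+4+4+2+0+7+9+7+3+1+1+6+2 = 64

64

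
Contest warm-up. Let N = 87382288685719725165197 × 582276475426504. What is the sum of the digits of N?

87382288685719725165197 × 582276475426504 = 50880651070622160060773907502432181288
Sum of its 38 digits: 140.

140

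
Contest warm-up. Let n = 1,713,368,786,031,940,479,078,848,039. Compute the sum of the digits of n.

1+7+1+3+3+6+8+7+8+6+0+3+1+9+4+0+4+7+9+0+7+8+8+4+8+0+3+9 = 134

134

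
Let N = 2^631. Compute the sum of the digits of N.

848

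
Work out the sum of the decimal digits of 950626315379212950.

75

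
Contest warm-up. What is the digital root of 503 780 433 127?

7

5+0+3+7+8+0+4+3+3+1+2+7 = 43
4+3 = 7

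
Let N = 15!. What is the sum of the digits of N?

45

15! = 1307674368000
Sum of its 13 digits: 45.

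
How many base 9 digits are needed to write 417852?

417852 in base 9 is 706160, which has 6 digits.

6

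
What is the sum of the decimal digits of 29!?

29! = 8841761993739701954543616000000
Sum of its 31 digits: 126.

126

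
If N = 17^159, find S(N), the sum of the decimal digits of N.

17^159 = 4379035834730561809680144141045776520402893704882444203932296727647581148072488653275013357070393160197383246673915254347163457008307418761875117458969846944233820192107827722887327592423568640753
Sum of its 196 digits: 863.

863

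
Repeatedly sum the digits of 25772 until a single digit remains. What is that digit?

2+5+7+7+2 = 23
2+3 = 5

5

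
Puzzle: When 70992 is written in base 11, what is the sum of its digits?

70992 in base 11 is 49379.
Digit sum: 4+9+3+7+9 = 32.

32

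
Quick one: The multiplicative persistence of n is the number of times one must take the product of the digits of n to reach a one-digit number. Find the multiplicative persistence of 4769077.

4769077 → 0 (1 step)

1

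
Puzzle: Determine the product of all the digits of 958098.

0

9×5×8×0×9×8 = 0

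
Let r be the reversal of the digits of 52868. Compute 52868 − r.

-33957

Reverse of 52868 is 86825.
52868 − 86825 = -33957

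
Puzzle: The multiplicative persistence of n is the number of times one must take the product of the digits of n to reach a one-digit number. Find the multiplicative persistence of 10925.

1

10925 → 0 (1 step)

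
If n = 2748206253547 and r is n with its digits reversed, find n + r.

Reverse of 2748206253547 is 7453526028472.
2748206253547 + 7453526028472 = 10201732282019

10201732282019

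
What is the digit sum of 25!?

72

25! = 15511210043330985984000000
Sum of its 26 digits: 72.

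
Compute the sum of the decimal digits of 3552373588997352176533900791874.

154

3+5+5+2+3+7+3+5+8+8+9+9+7+3+5+2+1+7+6+5+3+3+9+0+0+7+9+1+8+7+4 = 154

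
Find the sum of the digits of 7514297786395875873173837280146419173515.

7+5+1+4+2+9+7+7+8+6+3+9+5+8+7+5+8+7+3+1+7+3+8+3+7+2+8+0+1+4+6+4+1+9+1+7+3+5+1+5 = 197

197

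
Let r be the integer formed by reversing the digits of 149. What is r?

941

Reversing 149 gives 941.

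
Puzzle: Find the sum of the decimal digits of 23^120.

23^120 = 25547024360008320034716845003257365943632624968308007978003956631070331770034737801377170772800110738892953971818279672252777842139713519289874946645982858448971201
Sum of its 164 digits: 721.

721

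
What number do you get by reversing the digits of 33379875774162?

26147757897333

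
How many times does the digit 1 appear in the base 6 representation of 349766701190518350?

2

349766701190518350 in base 6 is 23535535404150012044450.
The digit 1 appears 2 times.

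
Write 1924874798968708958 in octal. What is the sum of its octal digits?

84

1924874798968708958 in base 8 is 152664166714550317536.
Digit sum: 1+5+2+6+6+4+1+6+6+7+1+4+5+5+0+3+1+7+5+3+6 = 84.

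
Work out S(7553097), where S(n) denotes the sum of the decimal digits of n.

36

7+5+5+3+0+9+7 = 36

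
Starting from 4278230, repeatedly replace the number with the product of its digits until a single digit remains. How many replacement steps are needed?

1

4278230 → 0 (1 step)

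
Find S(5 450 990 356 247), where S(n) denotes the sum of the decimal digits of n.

5+4+5+0+9+9+0+3+5+6+2+4+7 = 59

59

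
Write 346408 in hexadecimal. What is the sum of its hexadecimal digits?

28

346408 in base 16 is 54928.
Digit sum: 5+4+9+2+8 = 28.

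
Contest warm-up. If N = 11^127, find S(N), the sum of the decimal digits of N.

614

11^127 = 1806637477303822266716029385776065981415760142939585978224680412885250944775800039597192990791427632745591838584163460204851532926371
Sum of its 133 digits: 614.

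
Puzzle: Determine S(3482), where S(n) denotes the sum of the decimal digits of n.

3+4+8+2 = 17

17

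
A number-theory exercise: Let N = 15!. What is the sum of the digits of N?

45

15! = 1307674368000
Sum of its 13 digits: 45.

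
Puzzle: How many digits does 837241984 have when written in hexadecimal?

837241984 in base 16 is 31E74C80, which has 8 digits.

8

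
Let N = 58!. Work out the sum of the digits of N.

288

58! = 2350561331282878571829474910515074683828862318181142924420699914240000000000000
Sum of its 79 digits: 288.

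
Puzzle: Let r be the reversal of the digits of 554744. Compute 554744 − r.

107289

Reverse of 554744 is 447455.
554744 − 447455 = 107289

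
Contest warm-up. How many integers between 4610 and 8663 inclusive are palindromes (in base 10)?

The integers in [4610, 8663] that are palindromes (in base 10): 4664, 4774, 4884, 4994, 5005, 5115, …, 8448, 8558.
40 qualify.

40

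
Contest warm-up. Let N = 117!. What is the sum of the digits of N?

117! = 3969937160808720895401959629498630647790406360168322301129748464310422041758630649341780708631240196854767624444057168110272995649603642560353748940315749184568295424000000000000000000000000000
Sum of its 193 digits: 738.

738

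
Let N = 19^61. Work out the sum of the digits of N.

19^61 = 1009182377334463854299016863304292593457846949666215857593939531658264652789219
Sum of its 79 digits: 388.

388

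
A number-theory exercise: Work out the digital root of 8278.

7

8+2+7+8 = 25
2+5 = 7
(Equivalently, 8278 mod 9 = 7.)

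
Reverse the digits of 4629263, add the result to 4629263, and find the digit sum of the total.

Reversal of 4629263 is 3629264; 4629263 + 3629264 = 8258527.
Digit sum of 8258527: 8+2+5+8+5+2+7 = 37.

37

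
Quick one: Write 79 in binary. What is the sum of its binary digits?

79 in base 2 is 1001111.
Digit sum: 1+0+0+1+1+1+1 = 5.

5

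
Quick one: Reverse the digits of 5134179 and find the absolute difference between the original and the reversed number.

Reverse of 5134179 is 9714315.
|5134179 − 9714315| = 4580136

4580136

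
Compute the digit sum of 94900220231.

9+4+9+0+0+2+2+0+2+3+1 = 32

32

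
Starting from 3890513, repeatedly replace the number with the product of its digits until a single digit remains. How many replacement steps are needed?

1

3890513 → 0 (1 step)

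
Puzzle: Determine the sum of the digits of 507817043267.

50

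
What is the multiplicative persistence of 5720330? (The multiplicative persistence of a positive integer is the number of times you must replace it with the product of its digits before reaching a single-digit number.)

1

5720330 → 0 (1 step)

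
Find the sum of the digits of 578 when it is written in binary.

578 in base 2 is 1001000010.
Digit sum: 1+0+0+1+0+0+0+0+1+0 = 3.

3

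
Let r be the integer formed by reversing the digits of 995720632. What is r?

Reversing 995720632 gives 236027599.

236027599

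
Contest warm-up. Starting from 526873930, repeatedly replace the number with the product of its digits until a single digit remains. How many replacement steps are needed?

526873930 → 0 (1 step)

1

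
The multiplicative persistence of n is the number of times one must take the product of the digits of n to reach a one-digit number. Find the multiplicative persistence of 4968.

3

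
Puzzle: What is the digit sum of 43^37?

43^37 = 2743676202836339817998607295116618788953227631494020832195643
Sum of its 61 digits: 286.

286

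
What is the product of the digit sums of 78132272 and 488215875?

1536

S(78132272) = 7+8+1+3+2+2+7+2 = 32.
S(488215875) = 4+8+8+2+1+5+8+7+5 = 48.
32 · 48 = 1536.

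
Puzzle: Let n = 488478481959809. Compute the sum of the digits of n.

4+8+8+4+7+8+4+8+1+9+5+9+8+0+9 = 92

92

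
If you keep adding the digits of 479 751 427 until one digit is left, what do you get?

4+7+9+7+5+1+4+2+7 = 46
4+6 = 10
1+0 = 1

1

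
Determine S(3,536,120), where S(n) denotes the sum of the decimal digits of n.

20

3+5+3+6+1+2+0 = 20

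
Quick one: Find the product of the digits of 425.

4×2×5 = 40

40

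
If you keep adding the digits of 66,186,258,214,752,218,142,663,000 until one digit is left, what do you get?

6

6+6+1+8+6+2+5+8+2+1+4+7+5+2+2+1+8+1+4+2+6+6+3+0+0+0 = 96
9+6 = 15
1+5 = 6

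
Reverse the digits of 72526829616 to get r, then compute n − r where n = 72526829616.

Reverse of 72526829616 is 61692862527.
72526829616 − 61692862527 = 10833967089

10833967089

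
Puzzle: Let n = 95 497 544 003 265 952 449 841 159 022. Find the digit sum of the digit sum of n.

First digit sum: 128.
1+2+8 = 11.

11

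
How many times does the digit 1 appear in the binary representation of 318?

318 in base 2 is 100111110.
The digit 1 appears 6 times.

6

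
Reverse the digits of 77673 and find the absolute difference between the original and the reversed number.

Reverse of 77673 is 37677.
|77673 − 37677| = 39996

39996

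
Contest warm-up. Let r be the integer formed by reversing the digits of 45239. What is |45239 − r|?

48015

Reverse of 45239 is 93254.
|45239 − 93254| = 48015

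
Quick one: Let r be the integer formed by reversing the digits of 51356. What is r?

65315

Reversing 51356 gives 65315.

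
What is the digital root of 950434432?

7

9+5+0+4+3+4+4+3+2 = 34
3+4 = 7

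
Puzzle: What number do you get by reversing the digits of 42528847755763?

Reversing 42528847755763 gives 36755774882524.

36755774882524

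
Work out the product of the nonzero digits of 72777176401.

806736

7×2×7×7×7×1×7×6×4×1 = 806736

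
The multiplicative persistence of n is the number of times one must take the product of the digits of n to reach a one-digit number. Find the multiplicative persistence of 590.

1

590 → 0 (1 step)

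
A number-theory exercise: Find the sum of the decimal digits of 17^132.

703

17^132 = 2625775682230227256591138703384510714221543388544059587876505133347642477252019728910975721702964077825426123244307077258044804502593094758305899213484429663735361
Sum of its 163 digits: 703.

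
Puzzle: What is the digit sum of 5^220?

5^220 = 5934729841099874217170776418476223221388103646012465603924862494268130144153006974395699332357133500058142270617601854443279307815828360617160797119140625
Sum of its 154 digits: 643.

643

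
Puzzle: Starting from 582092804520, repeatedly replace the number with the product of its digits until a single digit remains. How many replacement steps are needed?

582092804520 → 0 (1 step)

1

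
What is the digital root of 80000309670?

6

8+0+0+0+0+3+0+9+6+7+0 = 33
3+3 = 6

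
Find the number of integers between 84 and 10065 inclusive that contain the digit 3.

The integers in [84, 10065] that contain the digit 3: 93, 103, 113, 123, 130, 131, …, 10053, 10063.
3437 qualify.

3437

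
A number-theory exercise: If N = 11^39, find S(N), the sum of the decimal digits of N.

188

11^39 = 41144777789250865278081232758997200423491
Sum of its 41 digits: 188.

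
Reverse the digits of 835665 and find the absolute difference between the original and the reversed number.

269127

Reverse of 835665 is 566538.
|835665 − 566538| = 269127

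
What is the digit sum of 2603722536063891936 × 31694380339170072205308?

2603722536063891936 × 31694380339170072205308 = 82523372355677455857897570967544917596288
Sum of its 41 digits: 225.

225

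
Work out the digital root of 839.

2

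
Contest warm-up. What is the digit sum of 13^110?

13^110 = 341797399186042035027394120631466321910287364497286886852738358841330579862013991380742233214225094764227736945196195797849
Sum of its 123 digits: 565.

565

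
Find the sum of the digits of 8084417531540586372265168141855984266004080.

180

8+0+8+4+4+1+7+5+3+1+5+4+0+5+8+6+3+7+2+2+6+5+1+6+8+1+4+1+8+5+5+9+8+4+2+6+6+0+0+4+0+8+0 = 180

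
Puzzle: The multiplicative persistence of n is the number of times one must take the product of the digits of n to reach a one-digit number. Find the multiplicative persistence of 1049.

1049 → 0 (1 step)

1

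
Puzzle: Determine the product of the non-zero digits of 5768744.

188160

5×7×6×8×7×4×4 = 188160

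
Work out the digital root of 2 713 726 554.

6

2+7+1+3+7+2+6+5+5+4 = 42
4+2 = 6
(Equivalently, 2 713 726 554 mod 9 = 6.)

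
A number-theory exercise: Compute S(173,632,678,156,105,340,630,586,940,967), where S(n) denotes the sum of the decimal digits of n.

1+7+3+6+3+2+6+7+8+1+5+6+1+0+5+3+4+0+6+3+0+5+8+6+9+4+0+9+6+7 = 131

131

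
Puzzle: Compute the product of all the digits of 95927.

5670

9×5×9×2×7 = 5670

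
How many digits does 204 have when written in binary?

8

204 in base 2 is 11001100, which has 8 digits.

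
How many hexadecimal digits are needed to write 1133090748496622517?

15

1133090748496622517 in base 16 is FB98C084A6C33B5, which has 15 digits.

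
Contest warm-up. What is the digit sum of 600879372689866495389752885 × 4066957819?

167

600879372689866495389752885 × 4066957819 = 2443751063036867605491482948128557815
Sum of its 37 digits: 167.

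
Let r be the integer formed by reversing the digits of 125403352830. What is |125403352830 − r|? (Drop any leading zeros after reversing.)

87150048309

Reverse of 125403352830 is 38253304521.
|125403352830 − 38253304521| = 87150048309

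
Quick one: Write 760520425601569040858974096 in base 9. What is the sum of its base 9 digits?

760520425601569040858974096 in base 9 is 14063305167502545153623427671.
Digit sum: 1+4+0+6+3+3+0+5+1+6+7+5+0+2+5+4+5+1+5+3+6+2+3+4+2+7+6+7+1 = 104.

104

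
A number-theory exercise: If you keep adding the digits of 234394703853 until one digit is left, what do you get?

6

2+3+4+3+9+4+7+0+3+8+5+3 = 51
5+1 = 6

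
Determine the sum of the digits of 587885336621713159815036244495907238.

5+8+7+8+8+5+3+3+6+6+2+1+7+1+3+1+5+9+8+1+5+0+3+6+2+4+4+4+9+5+9+0+7+2+3+8 = 168

168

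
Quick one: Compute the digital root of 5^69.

The digital root of n equals n mod 9 (or 9 when 9 | n), so we need 5^69 mod 9.
5^69 ≡ 8 (mod 9), so the digital root is 8.

8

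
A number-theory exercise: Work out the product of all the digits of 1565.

1×5×6×5 = 150

150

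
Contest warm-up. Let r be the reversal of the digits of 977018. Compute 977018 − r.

Reverse of 977018 is 810779.
977018 − 810779 = 166239

166239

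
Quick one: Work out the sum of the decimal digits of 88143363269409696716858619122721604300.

8+8+1+4+3+3+6+3+2+6+9+4+0+9+6+9+6+7+1+6+8+5+8+6+1+9+1+2+2+7+2+1+6+0+4+3+0+0 = 166

166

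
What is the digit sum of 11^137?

653

11^137 = 46859523348908738812051924071667053263372345940596493808359476046532745245086328376505007609898341541486706928397702341722600649677016697052971
Sum of its 143 digits: 653.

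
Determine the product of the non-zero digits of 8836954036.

8×8×3×6×9×5×4×3×6 = 3732480

3732480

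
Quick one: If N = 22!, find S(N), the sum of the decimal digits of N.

72

22! = 1124000727777607680000
Sum of its 22 digits: 72.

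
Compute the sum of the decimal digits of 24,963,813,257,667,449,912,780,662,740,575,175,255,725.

2+4+9+6+3+8+1+3+2+5+7+6+6+7+4+4+9+9+1+2+7+8+0+6+6+2+7+4+0+5+7+5+1+7+5+2+5+5+7+2+5 = 194

194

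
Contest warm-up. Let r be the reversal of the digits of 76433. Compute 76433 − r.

42966

Reverse of 76433 is 33467.
76433 − 33467 = 42966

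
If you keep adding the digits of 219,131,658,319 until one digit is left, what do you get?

2+1+9+1+3+1+6+5+8+3+1+9 = 49
4+9 = 13
1+3 = 4
(Equivalently, 219,131,658,319 mod 9 = 4.)

4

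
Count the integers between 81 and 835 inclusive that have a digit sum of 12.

63

The integers in [81, 835] that have a digit sum of 12: 84, 93, 129, 138, 147, 156, …, 822, 831.
63 qualify.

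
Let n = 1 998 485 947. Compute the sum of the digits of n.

64

1+9+9+8+4+8+5+9+4+7 = 64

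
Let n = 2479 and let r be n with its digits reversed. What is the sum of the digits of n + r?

8

Reversal of 2479 is 9742; 2479 + 9742 = 12221.
Digit sum of 12221: 1+2+2+2+1 = 8.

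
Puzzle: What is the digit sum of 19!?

19! = 121645100408832000
Sum of its 18 digits: 45.

45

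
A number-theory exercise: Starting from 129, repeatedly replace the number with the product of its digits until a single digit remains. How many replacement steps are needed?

2

129 → 18 → 8 (2 steps)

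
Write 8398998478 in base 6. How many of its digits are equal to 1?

3

8398998478 in base 6 is 3505231404114.
The digit 1 appears 3 times.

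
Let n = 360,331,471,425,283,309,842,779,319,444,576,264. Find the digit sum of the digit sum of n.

12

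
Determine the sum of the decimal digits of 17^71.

386

17^71 = 2300771122759378216336589429524308027851797348154254064450486076730672752491528319986033
Sum of its 88 digits: 386.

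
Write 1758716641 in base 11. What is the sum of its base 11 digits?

41

1758716641 in base 11 is 822827930.
Digit sum: 8+2+2+8+2+7+9+3+0 = 41.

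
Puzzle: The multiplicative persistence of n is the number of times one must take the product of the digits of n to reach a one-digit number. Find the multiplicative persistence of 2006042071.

2006042071 → 0 (1 step)

1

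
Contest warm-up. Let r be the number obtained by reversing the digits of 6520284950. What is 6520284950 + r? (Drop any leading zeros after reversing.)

7115105206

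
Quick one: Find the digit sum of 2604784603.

2+6+0+4+7+8+4+6+0+3 = 40

40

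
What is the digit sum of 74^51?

431

74^51 = 214199131839040635233999278781065638639145954194193262334275941174952043636376856413982450253824
Sum of its 96 digits: 431.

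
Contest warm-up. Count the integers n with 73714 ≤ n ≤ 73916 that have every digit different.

53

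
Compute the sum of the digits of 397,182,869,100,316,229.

3+9+7+1+8+2+8+6+9+1+0+0+3+1+6+2+2+9 = 77

77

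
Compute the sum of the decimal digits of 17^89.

521

17^89 = 32355938604243814834953228930022671958573652447416130728419673568773613853135920674790271577278638959930577297
Sum of its 110 digits: 521.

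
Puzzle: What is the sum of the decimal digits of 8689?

31

8+6+8+9 = 31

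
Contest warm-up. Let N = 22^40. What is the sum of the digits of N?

22^40 = 497630777616951325132715326372819220817654565543346176
Sum of its 54 digits: 238.

238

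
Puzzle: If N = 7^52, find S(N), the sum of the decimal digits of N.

7^52 = 88124787089723195184393736687912818113311201
Sum of its 44 digits: 196.

196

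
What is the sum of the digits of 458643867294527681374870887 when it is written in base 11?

127

458643867294527681374870887 in base 11 is 42622897A75265806318555119.
Digit sum: 4+2+6+2+2+8+9+7+10+7+5+2+6+5+8+0+6+3+1+8+5+5+5+1+1+9 = 127.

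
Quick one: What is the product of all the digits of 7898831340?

0

7×8×9×8×8×3×1×3×4×0 = 0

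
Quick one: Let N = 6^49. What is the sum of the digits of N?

162

6^49 = 134713546244127343440523266742756048896
Sum of its 39 digits: 162.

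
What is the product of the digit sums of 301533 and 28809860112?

675

S(301533) = 3+0+1+5+3+3 = 15.
S(28809860112) = 2+8+8+0+9+8+6+0+1+1+2 = 45.
15 · 45 = 675.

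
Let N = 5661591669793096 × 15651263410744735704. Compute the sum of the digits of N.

5661591669793096 × 15651263410744735704 = 88611062548009875153381256883899584
Sum of its 35 digits: 174.

174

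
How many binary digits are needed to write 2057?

12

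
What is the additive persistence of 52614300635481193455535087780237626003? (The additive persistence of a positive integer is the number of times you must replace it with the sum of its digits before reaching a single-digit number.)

3

52614300635481193455535087780237626003 → 147 → 12 → 3 (3 steps)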